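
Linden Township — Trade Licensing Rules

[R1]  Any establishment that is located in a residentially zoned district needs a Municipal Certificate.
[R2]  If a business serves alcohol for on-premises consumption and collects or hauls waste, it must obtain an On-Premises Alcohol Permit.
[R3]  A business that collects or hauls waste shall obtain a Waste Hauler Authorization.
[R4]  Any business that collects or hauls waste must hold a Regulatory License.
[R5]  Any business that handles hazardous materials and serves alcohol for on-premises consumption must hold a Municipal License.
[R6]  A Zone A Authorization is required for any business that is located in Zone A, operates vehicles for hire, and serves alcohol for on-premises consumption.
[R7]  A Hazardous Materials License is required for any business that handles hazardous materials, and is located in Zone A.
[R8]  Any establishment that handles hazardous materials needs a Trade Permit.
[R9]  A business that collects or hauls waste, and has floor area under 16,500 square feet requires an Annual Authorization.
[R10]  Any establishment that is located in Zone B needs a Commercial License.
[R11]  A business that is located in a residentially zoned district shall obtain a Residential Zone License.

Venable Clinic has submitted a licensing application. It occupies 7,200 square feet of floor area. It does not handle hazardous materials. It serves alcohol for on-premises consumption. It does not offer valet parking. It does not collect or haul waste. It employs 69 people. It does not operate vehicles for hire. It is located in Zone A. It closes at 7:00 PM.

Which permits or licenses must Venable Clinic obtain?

[R1] is located in Zone A (not: is located in a residentially zoned district) → Municipal Certificate not required.
[R2] serves alcohol for on-premises consumption; does not collect or haul waste → On-Premises Alcohol Permit not required.
[R3] does not collect or haul waste → Waste Hauler Authorization not required.
[R4] does not collect or haul waste → Regulatory License not required.
[R5] does not handle hazardous materials; serves alcohol for on-premises consumption → Municipal License not required.
[R6] is located in Zone A; does not operate vehicles for hire; serves alcohol for on-premises consumption → Zone A Authorization not required.
[R7] does not handle hazardous materials; is located in Zone A → Hazardous Materials License not required.
[R8] does not handle hazardous materials → Trade Permit not required.
[R9] does not collect or haul waste; floor area 7,200 square feet < 16,500 square feet → Annual Authorization not required.
[R10] is located in Zone A (not: is located in Zone B) → Commercial License not required.
[R11] is located in Zone A (not: is located in a residentially zoned district) → Residential Zone License not required.

None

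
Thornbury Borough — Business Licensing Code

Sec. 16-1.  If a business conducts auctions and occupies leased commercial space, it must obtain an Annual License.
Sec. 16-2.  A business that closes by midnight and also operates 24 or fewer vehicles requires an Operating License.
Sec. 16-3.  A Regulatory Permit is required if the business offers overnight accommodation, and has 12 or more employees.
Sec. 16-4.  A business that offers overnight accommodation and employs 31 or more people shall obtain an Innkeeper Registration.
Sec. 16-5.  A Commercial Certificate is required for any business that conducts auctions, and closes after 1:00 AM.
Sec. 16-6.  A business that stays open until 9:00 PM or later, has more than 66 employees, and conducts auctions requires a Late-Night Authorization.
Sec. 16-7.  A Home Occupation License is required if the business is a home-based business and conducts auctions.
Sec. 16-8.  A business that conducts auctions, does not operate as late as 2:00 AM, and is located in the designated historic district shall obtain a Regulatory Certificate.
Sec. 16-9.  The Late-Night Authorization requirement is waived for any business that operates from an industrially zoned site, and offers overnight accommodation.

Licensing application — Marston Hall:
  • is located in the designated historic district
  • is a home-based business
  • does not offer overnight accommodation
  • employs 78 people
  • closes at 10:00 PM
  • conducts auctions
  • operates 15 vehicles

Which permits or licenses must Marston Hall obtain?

Sec. 16-1. conducts auctions; is a home-based business (not: occupies leased commercial space) → Annual License not required.
Sec. 16-2. closes 10:00 PM, at/before midnight; vehicles 15 ≤ 24 → Operating License required.
Sec. 16-3. does not offer overnight accommodation; employees 78 ≥ 12 → Regulatory Permit not required.
Sec. 16-4. does not offer overnight accommodation; employees 78 ≥ 31 → Innkeeper Registration not required.
Sec. 16-5. conducts auctions; closes 10:00 PM, at/before 1:00 AM → Commercial Certificate not required.
Sec. 16-6. closes 10:00 PM, after 9:00 PM; employees 78 > 66; conducts auctions → Late-Night Authorization required.
Sec. 16-7. is a home-based business; conducts auctions → Home Occupation License required.
Sec. 16-8. conducts auctions; closes 10:00 PM, at/before 2:00 AM; is located in the designated historic district → Regulatory Certificate required.
Sec. 16-9. is a home-based business (not: operates from an industrially zoned site); does not offer overnight accommodation → Late-Night Authorization exemption does not apply.

Home Occupation License, Late-Night Authorization, Operating License, Regulatory Certificate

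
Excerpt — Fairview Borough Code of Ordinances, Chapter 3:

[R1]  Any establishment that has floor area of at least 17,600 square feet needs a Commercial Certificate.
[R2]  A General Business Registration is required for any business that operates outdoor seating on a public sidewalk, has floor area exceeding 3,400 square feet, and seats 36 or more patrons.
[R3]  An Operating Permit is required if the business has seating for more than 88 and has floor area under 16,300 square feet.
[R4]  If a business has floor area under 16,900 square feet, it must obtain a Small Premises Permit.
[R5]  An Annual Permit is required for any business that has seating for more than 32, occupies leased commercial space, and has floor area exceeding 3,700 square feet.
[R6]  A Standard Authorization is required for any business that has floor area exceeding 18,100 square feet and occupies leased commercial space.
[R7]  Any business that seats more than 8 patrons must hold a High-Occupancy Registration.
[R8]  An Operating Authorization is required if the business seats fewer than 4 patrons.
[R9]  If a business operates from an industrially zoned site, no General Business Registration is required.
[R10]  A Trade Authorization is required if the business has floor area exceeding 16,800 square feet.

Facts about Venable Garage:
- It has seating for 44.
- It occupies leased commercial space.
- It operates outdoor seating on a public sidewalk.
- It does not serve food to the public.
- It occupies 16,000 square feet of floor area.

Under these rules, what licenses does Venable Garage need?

[R1] floor area 16,000 square feet < 17,600 square feet → Commercial Certificate not required.
[R2] operates outdoor seating on a public sidewalk; floor area 16,000 square feet > 3,400 square feet; seating 44 ≥ 36 → General Business Registration required.
[R3] seating 44 ≤ 88; floor area 16,000 square feet < 16,300 square feet → Operating Permit not required.
[R4] floor area 16,000 square feet < 16,900 square feet → Small Premises Permit required.
[R5] seating 44 > 32; occupies leased commercial space; floor area 16,000 square feet > 3,700 square feet → Annual Permit required.
[R6] floor area 16,000 square feet ≤ 18,100 square feet; occupies leased commercial space → Standard Authorization not required.
[R7] seating 44 > 8 → High-Occupancy Registration required.
[R8] seating 44 ≥ 4 → Operating Authorization not required.
[R9] occupies leased commercial space (not: operates from an industrially zoned site) → General Business Registration exemption does not apply.
[R10] floor area 16,000 square feet ≤ 16,800 square feet → Trade Authorization not required.

Annual Permit, General Business Registration, High-Occupancy Registration, Small Premises Permit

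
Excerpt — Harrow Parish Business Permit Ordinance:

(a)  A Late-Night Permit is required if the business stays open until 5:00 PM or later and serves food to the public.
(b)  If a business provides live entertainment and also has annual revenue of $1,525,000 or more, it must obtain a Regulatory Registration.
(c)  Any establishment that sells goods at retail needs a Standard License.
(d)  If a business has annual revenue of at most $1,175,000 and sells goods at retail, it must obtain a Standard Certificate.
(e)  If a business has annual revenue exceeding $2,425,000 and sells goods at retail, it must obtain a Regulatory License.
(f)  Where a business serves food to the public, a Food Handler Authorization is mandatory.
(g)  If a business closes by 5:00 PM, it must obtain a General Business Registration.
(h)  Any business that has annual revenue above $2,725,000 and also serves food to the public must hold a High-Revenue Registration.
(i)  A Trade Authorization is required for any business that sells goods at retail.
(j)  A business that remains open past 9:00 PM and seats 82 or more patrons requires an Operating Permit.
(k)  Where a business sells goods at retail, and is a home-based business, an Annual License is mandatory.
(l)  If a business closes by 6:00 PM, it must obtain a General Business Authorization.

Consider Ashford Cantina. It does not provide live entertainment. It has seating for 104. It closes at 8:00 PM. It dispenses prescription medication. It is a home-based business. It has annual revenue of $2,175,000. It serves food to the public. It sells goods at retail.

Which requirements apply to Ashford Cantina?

(a) closes 8:00 PM, after 5:00 PM; serves food to the public → Late-Night Permit required.
(b) does not provide live entertainment; revenue $2,175,000 ≥ $1,525,000 → Regulatory Registration not required.
(c) sells goods at retail → Standard License required.
(d) revenue $2,175,000 > $1,175,000; sells goods at retail → Standard Certificate not required.
(e) revenue $2,175,000 ≤ $2,425,000; sells goods at retail → Regulatory License not required.
(f) serves food to the public → Food Handler Authorization required.
(g) closes 8:00 PM, after 5:00 PM → General Business Registration not required.
(h) revenue $2,175,000 ≤ $2,725,000; serves food to the public → High-Revenue Registration not required.
(i) sells goods at retail → Trade Authorization required.
(j) closes 8:00 PM, at/before 9:00 PM; seating 104 ≥ 82 → Operating Permit not required.
(k) sells goods at retail; is a home-based business → Annual License required.
(l) closes 8:00 PM, after 6:00 PM → General Business Authorization not required.

Annual License, Food Handler Authorization, Late-Night Permit, Standard License, Trade Authorization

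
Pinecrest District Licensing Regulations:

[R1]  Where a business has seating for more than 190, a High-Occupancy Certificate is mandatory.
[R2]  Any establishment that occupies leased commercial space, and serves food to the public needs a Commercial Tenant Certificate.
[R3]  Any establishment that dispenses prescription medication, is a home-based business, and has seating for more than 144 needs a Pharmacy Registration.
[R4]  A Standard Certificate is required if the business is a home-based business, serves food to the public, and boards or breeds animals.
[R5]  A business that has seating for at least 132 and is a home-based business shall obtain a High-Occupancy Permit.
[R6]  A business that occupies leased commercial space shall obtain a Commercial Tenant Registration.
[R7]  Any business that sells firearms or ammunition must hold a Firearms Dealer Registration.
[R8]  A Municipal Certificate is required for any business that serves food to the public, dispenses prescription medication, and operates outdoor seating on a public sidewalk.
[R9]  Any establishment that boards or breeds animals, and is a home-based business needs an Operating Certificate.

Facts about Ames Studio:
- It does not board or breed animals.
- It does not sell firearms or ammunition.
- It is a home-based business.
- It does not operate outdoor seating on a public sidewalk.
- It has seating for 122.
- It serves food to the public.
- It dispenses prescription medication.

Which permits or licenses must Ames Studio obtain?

None

[R1] seating 122 ≤ 190 → High-Occupancy Certificate not required.
[R2] is a home-based business (not: occupies leased commercial space); serves food to the public → Commercial Tenant Certificate not required.
[R3] dispenses prescription medication; is a home-based business; seating 122 ≤ 144 → Pharmacy Registration not required.
[R4] is a home-based business; serves food to the public; does not board or breed animals → Standard Certificate not required.
[R5] seating 122 < 132; is a home-based business → High-Occupancy Permit not required.
[R6] is a home-based business (not: occupies leased commercial space) → Commercial Tenant Registration not required.
[R7] does not sell firearms or ammunition → Firearms Dealer Registration not required.
[R8] serves food to the public; dispenses prescription medication; does not operate outdoor seating on a public sidewalk → Municipal Certificate not required.
[R9] does not board or breed animals; is a home-based business → Operating Certificate not required.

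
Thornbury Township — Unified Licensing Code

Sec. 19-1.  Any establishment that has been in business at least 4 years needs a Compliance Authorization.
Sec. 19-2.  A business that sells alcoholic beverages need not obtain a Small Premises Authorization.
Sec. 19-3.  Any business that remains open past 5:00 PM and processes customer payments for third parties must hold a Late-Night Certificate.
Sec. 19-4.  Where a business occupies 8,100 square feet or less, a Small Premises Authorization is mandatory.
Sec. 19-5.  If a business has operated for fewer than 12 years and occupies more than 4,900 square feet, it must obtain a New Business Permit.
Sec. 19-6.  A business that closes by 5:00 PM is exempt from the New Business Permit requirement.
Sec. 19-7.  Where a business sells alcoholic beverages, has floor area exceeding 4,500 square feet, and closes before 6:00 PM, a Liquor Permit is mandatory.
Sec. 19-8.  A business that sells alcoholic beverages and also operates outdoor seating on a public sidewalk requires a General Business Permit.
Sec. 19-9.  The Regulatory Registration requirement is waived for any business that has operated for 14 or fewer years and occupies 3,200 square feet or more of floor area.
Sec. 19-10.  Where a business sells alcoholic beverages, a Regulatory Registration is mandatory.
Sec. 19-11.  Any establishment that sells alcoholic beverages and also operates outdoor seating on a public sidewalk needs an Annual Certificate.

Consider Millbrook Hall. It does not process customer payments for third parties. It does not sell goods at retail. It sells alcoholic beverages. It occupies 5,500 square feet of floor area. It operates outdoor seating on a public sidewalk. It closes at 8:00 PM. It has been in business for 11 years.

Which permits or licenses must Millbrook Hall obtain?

Annual Certificate, Compliance Authorization, General Business Permit, New Business Permit

Sec. 19-1. years in business 11 ≥ 4 → Compliance Authorization required.
Sec. 19-2. sells alcoholic beverages → exempt from Small Premises Authorization.
Sec. 19-3. closes 8:00 PM, after 5:00 PM; does not process customer payments for third parties → Late-Night Certificate not required.
Sec. 19-4. floor area 5,500 square feet ≤ 8,100 square feet → Small Premises Authorization required.
Sec. 19-5. years in business 11 < 12; floor area 5,500 square feet > 4,900 square feet → New Business Permit required.
Sec. 19-6. closes 8:00 PM, after 5:00 PM → New Business Permit exemption does not apply.
Sec. 19-7. sells alcoholic beverages; floor area 5,500 square feet > 4,500 square feet; closes 8:00 PM, after 6:00 PM → Liquor Permit not required.
Sec. 19-8. sells alcoholic beverages; operates outdoor seating on a public sidewalk → General Business Permit required.
Sec. 19-9. years in business 11 ≤ 14; floor area 5,500 square feet ≥ 3,200 square feet → exempt from Regulatory Registration.
Sec. 19-10. sells alcoholic beverages → Regulatory Registration required.
Sec. 19-11. sells alcoholic beverages; operates outdoor seating on a public sidewalk → Annual Certificate required.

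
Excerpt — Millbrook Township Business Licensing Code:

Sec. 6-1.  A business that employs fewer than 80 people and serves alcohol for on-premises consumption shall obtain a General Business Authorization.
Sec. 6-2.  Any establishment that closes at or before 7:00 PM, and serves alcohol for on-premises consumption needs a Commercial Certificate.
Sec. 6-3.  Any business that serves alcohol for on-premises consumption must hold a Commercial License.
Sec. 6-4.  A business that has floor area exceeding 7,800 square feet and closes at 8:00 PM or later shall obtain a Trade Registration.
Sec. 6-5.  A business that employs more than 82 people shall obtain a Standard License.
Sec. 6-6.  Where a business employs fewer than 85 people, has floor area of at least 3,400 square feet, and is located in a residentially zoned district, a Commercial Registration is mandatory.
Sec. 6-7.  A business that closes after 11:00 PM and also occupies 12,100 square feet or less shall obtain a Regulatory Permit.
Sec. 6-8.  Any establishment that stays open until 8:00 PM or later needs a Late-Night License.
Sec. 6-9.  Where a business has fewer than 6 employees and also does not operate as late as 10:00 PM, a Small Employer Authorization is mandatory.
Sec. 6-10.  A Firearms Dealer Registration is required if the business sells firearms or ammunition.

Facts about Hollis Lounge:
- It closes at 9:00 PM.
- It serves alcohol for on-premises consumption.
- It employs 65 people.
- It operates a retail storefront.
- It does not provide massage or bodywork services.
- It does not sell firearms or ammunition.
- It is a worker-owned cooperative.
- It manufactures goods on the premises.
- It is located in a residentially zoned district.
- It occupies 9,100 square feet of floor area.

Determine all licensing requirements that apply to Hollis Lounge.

Commercial License, Commercial Registration, General Business Authorization, Late-Night License, Trade Registration

Sec. 6-1. employees 65 < 80; serves alcohol for on-premises consumption → General Business Authorization required.
Sec. 6-2. closes 9:00 PM, after 7:00 PM; serves alcohol for on-premises consumption → Commercial Certificate not required.
Sec. 6-3. serves alcohol for on-premises consumption → Commercial License required.
Sec. 6-4. floor area 9,100 square feet > 7,800 square feet; closes 9:00 PM, after 8:00 PM → Trade Registration required.
Sec. 6-5. employees 65 ≤ 82 → Standard License not required.
Sec. 6-6. employees 65 < 85; floor area 9,100 square feet ≥ 3,400 square feet; is located in a residentially zoned district → Commercial Registration required.
Sec. 6-7. closes 9:00 PM, at/before 11:00 PM; floor area 9,100 square feet ≤ 12,100 square feet → Regulatory Permit not required.
Sec. 6-8. closes 9:00 PM, after 8:00 PM → Late-Night License required.
Sec. 6-9. employees 65 ≥ 6; closes 9:00 PM, at/before 10:00 PM → Small Employer Authorization not required.
Sec. 6-10. does not sell firearms or ammunition → Firearms Dealer Registration not required.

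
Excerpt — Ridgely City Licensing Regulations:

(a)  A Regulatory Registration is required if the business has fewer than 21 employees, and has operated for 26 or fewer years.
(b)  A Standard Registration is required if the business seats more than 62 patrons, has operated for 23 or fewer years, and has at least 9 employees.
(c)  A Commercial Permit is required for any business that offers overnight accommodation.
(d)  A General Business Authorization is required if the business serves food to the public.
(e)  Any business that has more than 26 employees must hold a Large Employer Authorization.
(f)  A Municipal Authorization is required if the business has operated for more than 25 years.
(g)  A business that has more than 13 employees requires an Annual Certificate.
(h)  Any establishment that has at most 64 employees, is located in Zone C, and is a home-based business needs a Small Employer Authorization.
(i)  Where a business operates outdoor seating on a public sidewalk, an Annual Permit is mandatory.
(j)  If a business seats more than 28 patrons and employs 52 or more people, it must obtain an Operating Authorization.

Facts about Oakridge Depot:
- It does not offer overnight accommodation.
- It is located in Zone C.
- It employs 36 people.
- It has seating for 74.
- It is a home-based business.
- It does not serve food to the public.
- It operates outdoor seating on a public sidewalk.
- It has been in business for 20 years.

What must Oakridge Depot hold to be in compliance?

Annual Certificate, Annual Permit, Large Employer Authorization, Small Employer Authorization, Standard Registration

(a) employees 36 ≥ 21; years in business 20 ≤ 26 → Regulatory Registration not required.
(b) seating 74 > 62; years in business 20 ≤ 23; employees 36 ≥ 9 → Standard Registration required.
(c) does not offer overnight accommodation → Commercial Permit not required.
(d) does not serve food to the public → General Business Authorization not required.
(e) employees 36 > 26 → Large Employer Authorization required.
(f) years in business 20 ≤ 25 → Municipal Authorization not required.
(g) employees 36 > 13 → Annual Certificate required.
(h) employees 36 ≤ 64; is located in Zone C; is a home-based business → Small Employer Authorization required.
(i) operates outdoor seating on a public sidewalk → Annual Permit required.
(j) seating 74 > 28; employees 36 < 52 → Operating Authorization not required.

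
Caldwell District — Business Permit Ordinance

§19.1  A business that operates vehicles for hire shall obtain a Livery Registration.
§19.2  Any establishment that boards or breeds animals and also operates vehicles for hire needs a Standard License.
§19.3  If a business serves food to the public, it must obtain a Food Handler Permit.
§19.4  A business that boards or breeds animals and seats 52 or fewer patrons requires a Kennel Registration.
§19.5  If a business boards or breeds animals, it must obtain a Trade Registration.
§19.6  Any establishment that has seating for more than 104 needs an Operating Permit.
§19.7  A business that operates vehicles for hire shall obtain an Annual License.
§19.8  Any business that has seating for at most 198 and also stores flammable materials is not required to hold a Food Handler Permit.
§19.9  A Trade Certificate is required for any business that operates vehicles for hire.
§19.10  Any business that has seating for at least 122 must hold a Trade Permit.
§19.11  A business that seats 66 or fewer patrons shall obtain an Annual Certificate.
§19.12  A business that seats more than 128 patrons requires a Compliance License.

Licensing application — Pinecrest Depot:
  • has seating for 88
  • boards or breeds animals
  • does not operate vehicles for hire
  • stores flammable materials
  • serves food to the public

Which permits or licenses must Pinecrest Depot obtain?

§19.1 does not operate vehicles for hire → Livery Registration not required.
§19.2 boards or breeds animals; does not operate vehicles for hire → Standard License not required.
§19.3 serves food to the public → Food Handler Permit required.
§19.4 boards or breeds animals; seating 88 > 52 → Kennel Registration not required.
§19.5 boards or breeds animals → Trade Registration required.
§19.6 seating 88 ≤ 104 → Operating Permit not required.
§19.7 does not operate vehicles for hire → Annual License not required.
§19.8 seating 88 ≤ 198; stores flammable materials → exempt from Food Handler Permit.
§19.9 does not operate vehicles for hire → Trade Certificate not required.
§19.10 seating 88 < 122 → Trade Permit not required.
§19.11 seating 88 > 66 → Annual Certificate not required.
§19.12 seating 88 ≤ 128 → Compliance License not required.

Trade Registration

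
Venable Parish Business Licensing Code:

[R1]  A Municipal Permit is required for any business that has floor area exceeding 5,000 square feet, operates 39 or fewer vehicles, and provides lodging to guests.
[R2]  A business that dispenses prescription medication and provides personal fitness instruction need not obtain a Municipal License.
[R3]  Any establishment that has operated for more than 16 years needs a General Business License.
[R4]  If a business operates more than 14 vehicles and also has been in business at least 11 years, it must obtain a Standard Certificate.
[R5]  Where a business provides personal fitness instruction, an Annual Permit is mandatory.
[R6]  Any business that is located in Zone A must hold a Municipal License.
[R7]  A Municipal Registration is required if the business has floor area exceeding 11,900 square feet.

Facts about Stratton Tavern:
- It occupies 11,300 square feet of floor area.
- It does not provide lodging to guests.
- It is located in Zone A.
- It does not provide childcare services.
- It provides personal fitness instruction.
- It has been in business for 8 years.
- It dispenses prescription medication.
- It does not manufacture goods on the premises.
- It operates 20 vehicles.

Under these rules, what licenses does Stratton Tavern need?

Annual Permit

[R1] floor area 11,300 square feet > 5,000 square feet; vehicles 20 ≤ 39; does not provide lodging to guests → Municipal Permit not required.
[R2] dispenses prescription medication; provides personal fitness instruction → exempt from Municipal License.
[R3] years in business 8 ≤ 16 → General Business License not required.
[R4] vehicles 20 > 14; years in business 8 < 11 → Standard Certificate not required.
[R5] provides personal fitness instruction → Annual Permit required.
[R6] is located in Zone A → Municipal License required.
[R7] floor area 11,300 square feet ≤ 11,900 square feet → Municipal Registration not required.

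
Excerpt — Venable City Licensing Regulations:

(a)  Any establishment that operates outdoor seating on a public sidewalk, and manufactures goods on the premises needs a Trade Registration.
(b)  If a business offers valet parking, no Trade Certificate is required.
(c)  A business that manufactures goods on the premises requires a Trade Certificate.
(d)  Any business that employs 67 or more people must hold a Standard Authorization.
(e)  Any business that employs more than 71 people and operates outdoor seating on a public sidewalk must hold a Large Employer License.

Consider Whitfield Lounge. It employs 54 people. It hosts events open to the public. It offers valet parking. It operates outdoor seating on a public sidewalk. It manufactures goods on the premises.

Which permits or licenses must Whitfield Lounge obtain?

(a) operates outdoor seating on a public sidewalk; manufactures goods on the premises → Trade Registration required.
(b) offers valet parking → exempt from Trade Certificate.
(c) manufactures goods on the premises → Trade Certificate required.
(d) employees 54 < 67 → Standard Authorization not required.
(e) employees 54 ≤ 71; operates outdoor seating on a public sidewalk → Large Employer License not required.

Trade Registration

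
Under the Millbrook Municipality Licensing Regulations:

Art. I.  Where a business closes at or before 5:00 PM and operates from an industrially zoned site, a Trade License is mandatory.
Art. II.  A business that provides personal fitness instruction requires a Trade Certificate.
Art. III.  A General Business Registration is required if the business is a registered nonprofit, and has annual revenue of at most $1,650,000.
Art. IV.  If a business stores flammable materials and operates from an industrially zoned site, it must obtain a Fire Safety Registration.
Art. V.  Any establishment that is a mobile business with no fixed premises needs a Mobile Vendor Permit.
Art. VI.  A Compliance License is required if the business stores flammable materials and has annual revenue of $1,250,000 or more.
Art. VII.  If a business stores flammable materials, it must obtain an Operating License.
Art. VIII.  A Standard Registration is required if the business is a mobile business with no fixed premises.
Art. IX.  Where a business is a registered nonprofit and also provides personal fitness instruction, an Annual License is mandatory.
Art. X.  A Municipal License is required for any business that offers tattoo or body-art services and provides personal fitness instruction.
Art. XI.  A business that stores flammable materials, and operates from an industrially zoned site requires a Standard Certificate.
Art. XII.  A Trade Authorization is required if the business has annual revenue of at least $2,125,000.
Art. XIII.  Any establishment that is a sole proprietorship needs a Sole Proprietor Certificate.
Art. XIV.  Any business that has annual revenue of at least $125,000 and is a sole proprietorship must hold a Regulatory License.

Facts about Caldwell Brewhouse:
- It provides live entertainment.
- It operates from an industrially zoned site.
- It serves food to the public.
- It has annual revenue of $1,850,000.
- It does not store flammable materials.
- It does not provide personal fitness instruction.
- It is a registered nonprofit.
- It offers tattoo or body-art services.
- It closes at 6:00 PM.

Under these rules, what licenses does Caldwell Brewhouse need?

None

Art. I. closes 6:00 PM, after 5:00 PM; operates from an industrially zoned site → Trade License not required.
Art. II. does not provide personal fitness instruction → Trade Certificate not required.
Art. III. is a registered nonprofit; revenue $1,850,000 > $1,650,000 → General Business Registration not required.
Art. IV. does not store flammable materials; operates from an industrially zoned site → Fire Safety Registration not required.
Art. V. operates from an industrially zoned site (not: is a mobile business with no fixed premises) → Mobile Vendor Permit not required.
Art. VI. does not store flammable materials; revenue $1,850,000 ≥ $1,250,000 → Compliance License not required.
Art. VII. does not store flammable materials → Operating License not required.
Art. VIII. operates from an industrially zoned site (not: is a mobile business with no fixed premises) → Standard Registration not required.
Art. IX. is a registered nonprofit; does not provide personal fitness instruction → Annual License not required.
Art. X. offers tattoo or body-art services; does not provide personal fitness instruction → Municipal License not required.
Art. XI. does not store flammable materials; operates from an industrially zoned site → Standard Certificate not required.
Art. XII. revenue $1,850,000 < $2,125,000 → Trade Authorization not required.
Art. XIII. is a registered nonprofit (not: is a sole proprietorship) → Sole Proprietor Certificate not required.
Art. XIV. revenue $1,850,000 ≥ $125,000; is a registered nonprofit (not: is a sole proprietorship) → Regulatory License not required.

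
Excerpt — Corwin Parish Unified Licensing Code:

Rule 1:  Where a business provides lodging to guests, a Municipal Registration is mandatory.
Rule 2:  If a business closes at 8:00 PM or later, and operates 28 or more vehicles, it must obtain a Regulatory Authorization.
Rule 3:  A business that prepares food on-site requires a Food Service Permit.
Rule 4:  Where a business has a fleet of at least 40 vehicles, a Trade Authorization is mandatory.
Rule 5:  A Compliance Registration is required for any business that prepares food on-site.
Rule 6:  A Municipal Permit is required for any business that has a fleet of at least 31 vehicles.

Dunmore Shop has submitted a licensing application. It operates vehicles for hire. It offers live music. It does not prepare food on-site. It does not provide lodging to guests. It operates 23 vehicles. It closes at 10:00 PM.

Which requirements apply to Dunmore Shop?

None

Rule 1: does not provide lodging to guests → Municipal Registration not required.
Rule 2: closes 10:00 PM, after 8:00 PM; vehicles 23 < 28 → Regulatory Authorization not required.
Rule 3: does not prepare food on-site → Food Service Permit not required.
Rule 4: vehicles 23 < 40 → Trade Authorization not required.
Rule 5: does not prepare food on-site → Compliance Registration not required.
Rule 6: vehicles 23 < 31 → Municipal Permit not required.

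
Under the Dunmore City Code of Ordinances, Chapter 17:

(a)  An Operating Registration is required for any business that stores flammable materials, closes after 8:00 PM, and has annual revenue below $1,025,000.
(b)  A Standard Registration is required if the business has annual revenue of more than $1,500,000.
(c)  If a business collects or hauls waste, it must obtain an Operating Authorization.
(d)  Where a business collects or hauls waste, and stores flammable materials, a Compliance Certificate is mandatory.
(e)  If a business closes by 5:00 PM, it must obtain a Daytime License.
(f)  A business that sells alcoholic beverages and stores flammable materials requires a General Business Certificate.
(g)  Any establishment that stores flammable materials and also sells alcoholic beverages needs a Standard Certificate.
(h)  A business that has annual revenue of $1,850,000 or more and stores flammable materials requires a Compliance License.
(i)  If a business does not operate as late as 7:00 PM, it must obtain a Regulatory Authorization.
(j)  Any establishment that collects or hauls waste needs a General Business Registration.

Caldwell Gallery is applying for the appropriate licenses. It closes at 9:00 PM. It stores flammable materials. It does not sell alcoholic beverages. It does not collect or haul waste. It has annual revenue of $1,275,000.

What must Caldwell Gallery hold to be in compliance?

None

(a) stores flammable materials; closes 9:00 PM, after 8:00 PM; revenue $1,275,000 ≥ $1,025,000 → Operating Registration not required.
(b) revenue $1,275,000 ≤ $1,500,000 → Standard Registration not required.
(c) does not collect or haul waste → Operating Authorization not required.
(d) does not collect or haul waste; stores flammable materials → Compliance Certificate not required.
(e) closes 9:00 PM, after 5:00 PM → Daytime License not required.
(f) does not sell alcoholic beverages; stores flammable materials → General Business Certificate not required.
(g) stores flammable materials; does not sell alcoholic beverages → Standard Certificate not required.
(h) revenue $1,275,000 < $1,850,000; stores flammable materials → Compliance License not required.
(i) closes 9:00 PM, after 7:00 PM → Regulatory Authorization not required.
(j) does not collect or haul waste → General Business Registration not required.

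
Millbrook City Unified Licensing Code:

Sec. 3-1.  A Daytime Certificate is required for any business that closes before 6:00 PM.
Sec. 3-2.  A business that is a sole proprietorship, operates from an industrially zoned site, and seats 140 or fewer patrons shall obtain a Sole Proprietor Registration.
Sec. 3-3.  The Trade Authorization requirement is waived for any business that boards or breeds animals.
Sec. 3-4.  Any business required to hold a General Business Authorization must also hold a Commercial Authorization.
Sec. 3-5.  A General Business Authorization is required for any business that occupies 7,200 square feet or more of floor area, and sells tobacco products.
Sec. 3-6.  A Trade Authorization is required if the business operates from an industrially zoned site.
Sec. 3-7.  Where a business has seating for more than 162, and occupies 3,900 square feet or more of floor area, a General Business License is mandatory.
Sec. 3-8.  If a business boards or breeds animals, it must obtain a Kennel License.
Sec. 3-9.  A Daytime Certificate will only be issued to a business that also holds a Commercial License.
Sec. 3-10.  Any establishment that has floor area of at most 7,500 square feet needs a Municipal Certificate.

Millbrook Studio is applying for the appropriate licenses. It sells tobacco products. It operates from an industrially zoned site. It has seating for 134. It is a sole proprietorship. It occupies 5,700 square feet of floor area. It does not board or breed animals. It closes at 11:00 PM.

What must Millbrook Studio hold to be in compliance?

Sec. 3-1. closes 11:00 PM, after 6:00 PM → Daytime Certificate not required.
Sec. 3-2. is a sole proprietorship; operates from an industrially zoned site; seating 134 ≤ 140 → Sole Proprietor Registration required.
Sec. 3-3. does not board or breed animals → Trade Authorization exemption does not apply.
Sec. 3-4. General Business Authorization is not required → no effect.
Sec. 3-5. floor area 5,700 square feet < 7,200 square feet; sells tobacco products → General Business Authorization not required.
Sec. 3-6. operates from an industrially zoned site → Trade Authorization required.
Sec. 3-7. seating 134 ≤ 162; floor area 5,700 square feet ≥ 3,900 square feet → General Business License not required.
Sec. 3-8. does not board or breed animals → Kennel License not required.
Sec. 3-9. Daytime Certificate is not required → no effect.
Sec. 3-10. floor area 5,700 square feet ≤ 7,500 square feet → Municipal Certificate required.

Municipal Certificate, Sole Proprietor Registration, Trade Authorization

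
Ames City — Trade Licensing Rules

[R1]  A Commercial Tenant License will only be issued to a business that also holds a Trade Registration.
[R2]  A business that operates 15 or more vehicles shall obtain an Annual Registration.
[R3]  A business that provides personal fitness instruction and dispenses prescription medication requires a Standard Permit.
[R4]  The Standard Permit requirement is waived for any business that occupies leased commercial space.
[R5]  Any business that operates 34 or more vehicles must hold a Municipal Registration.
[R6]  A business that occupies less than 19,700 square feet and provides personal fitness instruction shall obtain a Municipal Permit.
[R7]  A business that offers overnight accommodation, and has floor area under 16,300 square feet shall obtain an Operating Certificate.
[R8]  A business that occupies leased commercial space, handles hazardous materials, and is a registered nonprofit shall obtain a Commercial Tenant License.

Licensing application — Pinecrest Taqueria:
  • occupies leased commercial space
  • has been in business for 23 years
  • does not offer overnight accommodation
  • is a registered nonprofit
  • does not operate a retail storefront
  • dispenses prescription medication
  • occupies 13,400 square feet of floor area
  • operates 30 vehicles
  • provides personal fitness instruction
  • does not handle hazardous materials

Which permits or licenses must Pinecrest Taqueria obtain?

Annual Registration, Municipal Permit

[R1] Commercial Tenant License is not required → no effect.
[R2] vehicles 30 ≥ 15 → Annual Registration required.
[R3] provides personal fitness instruction; dispenses prescription medication → Standard Permit required.
[R4] occupies leased commercial space → exempt from Standard Permit.
[R5] vehicles 30 < 34 → Municipal Registration not required.
[R6] floor area 13,400 square feet < 19,700 square feet; provides personal fitness instruction → Municipal Permit required.
[R7] does not offer overnight accommodation; floor area 13,400 square feet < 16,300 square feet → Operating Certificate not required.
[R8] occupies leased commercial space; does not handle hazardous materials; is a registered nonprofit → Commercial Tenant License not required.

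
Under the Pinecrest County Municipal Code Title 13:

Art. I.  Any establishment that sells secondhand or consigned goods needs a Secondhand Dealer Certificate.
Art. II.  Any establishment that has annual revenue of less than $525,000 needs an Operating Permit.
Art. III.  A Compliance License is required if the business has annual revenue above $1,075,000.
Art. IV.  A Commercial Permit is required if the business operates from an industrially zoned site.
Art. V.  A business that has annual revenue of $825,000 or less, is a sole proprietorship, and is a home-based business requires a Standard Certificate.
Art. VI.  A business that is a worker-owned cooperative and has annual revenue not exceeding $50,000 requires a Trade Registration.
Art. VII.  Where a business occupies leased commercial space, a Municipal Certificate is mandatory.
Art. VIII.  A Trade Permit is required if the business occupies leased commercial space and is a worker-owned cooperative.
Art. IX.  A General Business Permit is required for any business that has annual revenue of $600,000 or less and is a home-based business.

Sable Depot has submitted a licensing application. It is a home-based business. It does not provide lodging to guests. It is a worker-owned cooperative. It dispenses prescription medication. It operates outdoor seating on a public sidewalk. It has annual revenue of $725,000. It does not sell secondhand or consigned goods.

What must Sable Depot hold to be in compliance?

Art. I. does not sell secondhand or consigned goods → Secondhand Dealer Certificate not required.
Art. II. revenue $725,000 ≥ $525,000 → Operating Permit not required.
Art. III. revenue $725,000 ≤ $1,075,000 → Compliance License not required.
Art. IV. is a home-based business (not: operates from an industrially zoned site) → Commercial Permit not required.
Art. V. revenue $725,000 ≤ $825,000; is a worker-owned cooperative (not: is a sole proprietorship); is a home-based business → Standard Certificate not required.
Art. VI. is a worker-owned cooperative; revenue $725,000 > $50,000 → Trade Registration not required.
Art. VII. is a home-based business (not: occupies leased commercial space) → Municipal Certificate not required.
Art. VIII. is a home-based business (not: occupies leased commercial space); is a worker-owned cooperative → Trade Permit not required.
Art. IX. revenue $725,000 > $600,000; is a home-based business → General Business Permit not required.

None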